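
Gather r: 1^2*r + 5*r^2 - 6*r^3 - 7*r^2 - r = -6*r^3 - 2*r^2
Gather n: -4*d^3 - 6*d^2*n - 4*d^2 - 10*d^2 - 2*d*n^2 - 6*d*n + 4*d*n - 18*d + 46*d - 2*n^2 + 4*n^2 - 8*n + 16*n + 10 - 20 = -4*d^3 - 14*d^2 + 28*d + n^2*(2 - 2*d) + n*(-6*d^2 - 2*d + 8) - 10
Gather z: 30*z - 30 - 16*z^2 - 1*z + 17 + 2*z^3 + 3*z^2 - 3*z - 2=2*z^3 - 13*z^2 + 26*z - 15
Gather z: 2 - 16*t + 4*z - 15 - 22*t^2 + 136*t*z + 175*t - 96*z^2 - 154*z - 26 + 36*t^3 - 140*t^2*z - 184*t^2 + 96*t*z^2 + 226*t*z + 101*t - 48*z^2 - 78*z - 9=36*t^3 - 206*t^2 + 260*t + z^2*(96*t - 144) + z*(-140*t^2 + 362*t - 228) - 48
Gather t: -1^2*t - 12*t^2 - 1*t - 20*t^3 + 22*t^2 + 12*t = -20*t^3 + 10*t^2 + 10*t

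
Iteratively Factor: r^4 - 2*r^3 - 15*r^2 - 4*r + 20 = (r + 2)*(r^3 - 4*r^2 - 7*r + 10) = (r - 1)*(r + 2)*(r^2 - 3*r - 10) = (r - 1)*(r + 2)^2*(r - 5)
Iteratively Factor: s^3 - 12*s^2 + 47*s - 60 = (s - 5)*(s^2 - 7*s + 12) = (s - 5)*(s - 4)*(s - 3)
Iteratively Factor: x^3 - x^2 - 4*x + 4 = (x - 1)*(x^2 - 4) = (x - 1)*(x + 2)*(x - 2)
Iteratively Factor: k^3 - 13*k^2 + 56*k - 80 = (k - 4)*(k^2 - 9*k + 20) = (k - 5)*(k - 4)*(k - 4)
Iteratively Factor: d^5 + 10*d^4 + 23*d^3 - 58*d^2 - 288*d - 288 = (d + 4)*(d^4 + 6*d^3 - d^2 - 54*d - 72) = (d + 4)^2*(d^3 + 2*d^2 - 9*d - 18) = (d + 3)*(d + 4)^2*(d^2 - d - 6) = (d + 2)*(d + 3)*(d + 4)^2*(d - 3)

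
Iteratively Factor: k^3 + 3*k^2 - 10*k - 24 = (k - 3)*(k^2 + 6*k + 8) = (k - 3)*(k + 2)*(k + 4)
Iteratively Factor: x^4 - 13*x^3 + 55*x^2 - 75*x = (x - 3)*(x^3 - 10*x^2 + 25*x) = (x - 5)*(x - 3)*(x^2 - 5*x) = x*(x - 5)*(x - 3)*(x - 5)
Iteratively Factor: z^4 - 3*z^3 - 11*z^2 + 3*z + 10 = (z + 1)*(z^3 - 4*z^2 - 7*z + 10) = (z + 1)*(z + 2)*(z^2 - 6*z + 5) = (z - 5)*(z + 1)*(z + 2)*(z - 1)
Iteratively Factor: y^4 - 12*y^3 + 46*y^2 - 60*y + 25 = (y - 1)*(y^3 - 11*y^2 + 35*y - 25) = (y - 1)^2*(y^2 - 10*y + 25) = (y - 5)*(y - 1)^2*(y - 5)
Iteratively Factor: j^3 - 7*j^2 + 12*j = (j - 3)*(j^2 - 4*j) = (j - 4)*(j - 3)*(j)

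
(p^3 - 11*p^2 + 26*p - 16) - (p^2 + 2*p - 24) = p^3 - 12*p^2 + 24*p + 8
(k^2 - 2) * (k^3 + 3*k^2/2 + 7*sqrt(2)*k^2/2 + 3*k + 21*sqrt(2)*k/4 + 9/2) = k^5 + 3*k^4/2 + 7*sqrt(2)*k^4/2 + k^3 + 21*sqrt(2)*k^3/4 - 7*sqrt(2)*k^2 + 3*k^2/2 - 21*sqrt(2)*k/2 - 6*k - 9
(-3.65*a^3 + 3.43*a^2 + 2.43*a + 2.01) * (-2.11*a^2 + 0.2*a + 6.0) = 7.7015*a^5 - 7.9673*a^4 - 26.3413*a^3 + 16.8249*a^2 + 14.982*a + 12.06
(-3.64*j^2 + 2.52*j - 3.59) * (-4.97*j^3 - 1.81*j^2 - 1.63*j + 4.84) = 18.0908*j^5 - 5.936*j^4 + 19.2143*j^3 - 15.2273*j^2 + 18.0485*j - 17.3756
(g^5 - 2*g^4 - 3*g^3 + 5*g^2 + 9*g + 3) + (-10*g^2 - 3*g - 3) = g^5 - 2*g^4 - 3*g^3 - 5*g^2 + 6*g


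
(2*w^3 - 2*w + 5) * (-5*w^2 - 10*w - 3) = -10*w^5 - 20*w^4 + 4*w^3 - 5*w^2 - 44*w - 15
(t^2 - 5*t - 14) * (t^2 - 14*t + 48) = t^4 - 19*t^3 + 104*t^2 - 44*t - 672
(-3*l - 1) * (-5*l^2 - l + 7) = 15*l^3 + 8*l^2 - 20*l - 7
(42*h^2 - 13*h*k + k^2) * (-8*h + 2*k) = -336*h^3 + 188*h^2*k - 34*h*k^2 + 2*k^3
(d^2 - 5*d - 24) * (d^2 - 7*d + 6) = d^4 - 12*d^3 + 17*d^2 + 138*d - 144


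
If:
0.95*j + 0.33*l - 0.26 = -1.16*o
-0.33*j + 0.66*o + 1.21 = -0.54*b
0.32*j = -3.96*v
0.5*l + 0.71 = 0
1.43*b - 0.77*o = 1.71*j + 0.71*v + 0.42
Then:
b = 3.53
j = 4.06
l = -1.42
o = -2.69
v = -0.33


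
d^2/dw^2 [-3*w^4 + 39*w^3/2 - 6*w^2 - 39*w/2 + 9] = -36*w^2 + 117*w - 12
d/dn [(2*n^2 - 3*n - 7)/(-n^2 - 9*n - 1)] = 3*(-7*n^2 - 6*n - 20)/(n^4 + 18*n^3 + 83*n^2 + 18*n + 1)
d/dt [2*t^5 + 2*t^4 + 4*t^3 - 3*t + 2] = 10*t^4 + 8*t^3 + 12*t^2 - 3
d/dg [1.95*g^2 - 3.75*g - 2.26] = 3.9*g - 3.75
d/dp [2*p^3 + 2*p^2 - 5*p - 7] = 6*p^2 + 4*p - 5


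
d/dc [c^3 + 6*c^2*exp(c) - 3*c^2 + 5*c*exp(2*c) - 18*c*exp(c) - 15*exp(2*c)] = 6*c^2*exp(c) + 3*c^2 + 10*c*exp(2*c) - 6*c*exp(c) - 6*c - 25*exp(2*c) - 18*exp(c)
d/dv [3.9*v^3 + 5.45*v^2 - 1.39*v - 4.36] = 11.7*v^2 + 10.9*v - 1.39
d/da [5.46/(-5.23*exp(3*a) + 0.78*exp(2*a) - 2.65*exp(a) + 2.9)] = (85.6674*exp(2*a) - 8.5176*exp(a) + 14.469)*exp(a)/(5.23*exp(3*a) - 0.78*exp(2*a) + 2.65*exp(a) - 2.9)^2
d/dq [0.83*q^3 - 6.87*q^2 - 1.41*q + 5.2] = 2.49*q^2 - 13.74*q - 1.41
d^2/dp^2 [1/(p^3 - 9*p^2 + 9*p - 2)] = 6*((3 - p)*(p^3 - 9*p^2 + 9*p - 2) + 3*(p^2 - 6*p + 3)^2)/(p^3 - 9*p^2 + 9*p - 2)^3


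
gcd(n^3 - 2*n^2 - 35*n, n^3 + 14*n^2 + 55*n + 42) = 1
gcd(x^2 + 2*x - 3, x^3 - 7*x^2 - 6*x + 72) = x + 3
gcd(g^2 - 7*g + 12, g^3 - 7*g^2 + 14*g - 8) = g - 4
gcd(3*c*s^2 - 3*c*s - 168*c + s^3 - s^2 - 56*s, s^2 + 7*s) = s + 7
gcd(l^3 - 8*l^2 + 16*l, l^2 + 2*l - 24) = l - 4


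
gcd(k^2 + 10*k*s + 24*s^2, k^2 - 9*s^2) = 1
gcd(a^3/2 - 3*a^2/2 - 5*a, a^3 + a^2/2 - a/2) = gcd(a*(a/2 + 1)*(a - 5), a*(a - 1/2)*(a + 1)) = a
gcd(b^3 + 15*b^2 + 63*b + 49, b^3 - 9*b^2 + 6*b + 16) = b + 1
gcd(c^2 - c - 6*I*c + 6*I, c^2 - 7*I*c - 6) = c - 6*I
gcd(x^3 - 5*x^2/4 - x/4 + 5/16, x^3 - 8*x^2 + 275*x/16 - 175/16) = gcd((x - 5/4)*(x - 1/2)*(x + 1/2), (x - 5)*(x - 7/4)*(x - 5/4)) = x - 5/4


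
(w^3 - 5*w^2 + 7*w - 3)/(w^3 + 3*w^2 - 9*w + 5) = (w - 3)/(w + 5)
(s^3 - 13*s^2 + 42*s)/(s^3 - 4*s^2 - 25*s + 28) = s*(s - 6)/(s^2 + 3*s - 4)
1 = 1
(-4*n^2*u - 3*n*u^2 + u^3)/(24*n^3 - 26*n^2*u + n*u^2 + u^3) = u*(n + u)/(-6*n^2 + 5*n*u + u^2)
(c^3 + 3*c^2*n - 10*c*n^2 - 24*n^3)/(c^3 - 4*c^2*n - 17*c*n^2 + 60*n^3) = (c + 2*n)/(c - 5*n)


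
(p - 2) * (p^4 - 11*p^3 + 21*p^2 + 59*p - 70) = p^5 - 13*p^4 + 43*p^3 + 17*p^2 - 188*p + 140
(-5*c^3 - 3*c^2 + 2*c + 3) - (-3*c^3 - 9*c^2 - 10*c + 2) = -2*c^3 + 6*c^2 + 12*c + 1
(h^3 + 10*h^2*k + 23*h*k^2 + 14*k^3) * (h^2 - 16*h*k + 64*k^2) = h^5 - 6*h^4*k - 73*h^3*k^2 + 286*h^2*k^3 + 1248*h*k^4 + 896*k^5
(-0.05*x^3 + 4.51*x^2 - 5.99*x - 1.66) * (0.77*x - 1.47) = -0.0385*x^4 + 3.5462*x^3 - 11.242*x^2 + 7.5271*x + 2.4402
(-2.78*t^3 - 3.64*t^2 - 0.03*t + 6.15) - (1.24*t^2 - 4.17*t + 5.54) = -2.78*t^3 - 4.88*t^2 + 4.14*t + 0.61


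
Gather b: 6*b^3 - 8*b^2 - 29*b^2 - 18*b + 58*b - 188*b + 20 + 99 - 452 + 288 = 6*b^3 - 37*b^2 - 148*b - 45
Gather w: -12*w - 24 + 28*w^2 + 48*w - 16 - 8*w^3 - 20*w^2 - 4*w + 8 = -8*w^3 + 8*w^2 + 32*w - 32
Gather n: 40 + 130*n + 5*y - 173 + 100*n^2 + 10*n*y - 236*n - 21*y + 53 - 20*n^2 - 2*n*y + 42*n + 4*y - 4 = 80*n^2 + n*(8*y - 64) - 12*y - 84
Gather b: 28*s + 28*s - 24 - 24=56*s - 48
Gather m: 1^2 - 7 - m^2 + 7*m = -m^2 + 7*m - 6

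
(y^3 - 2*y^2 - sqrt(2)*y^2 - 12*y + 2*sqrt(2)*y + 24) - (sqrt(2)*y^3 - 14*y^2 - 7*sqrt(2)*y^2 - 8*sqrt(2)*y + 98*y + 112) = -sqrt(2)*y^3 + y^3 + 6*sqrt(2)*y^2 + 12*y^2 - 110*y + 10*sqrt(2)*y - 88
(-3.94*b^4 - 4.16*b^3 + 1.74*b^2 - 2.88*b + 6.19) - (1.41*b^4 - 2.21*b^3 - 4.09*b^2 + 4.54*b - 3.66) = -5.35*b^4 - 1.95*b^3 + 5.83*b^2 - 7.42*b + 9.85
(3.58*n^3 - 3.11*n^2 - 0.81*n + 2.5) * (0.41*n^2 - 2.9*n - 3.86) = 1.4678*n^5 - 11.6571*n^4 - 5.1319*n^3 + 15.3786*n^2 - 4.1234*n - 9.65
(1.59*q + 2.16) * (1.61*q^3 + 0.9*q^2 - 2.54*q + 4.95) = 2.5599*q^4 + 4.9086*q^3 - 2.0946*q^2 + 2.3841*q + 10.692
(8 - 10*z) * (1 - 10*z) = 100*z^2 - 90*z + 8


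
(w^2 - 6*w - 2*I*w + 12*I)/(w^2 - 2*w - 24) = (w - 2*I)/(w + 4)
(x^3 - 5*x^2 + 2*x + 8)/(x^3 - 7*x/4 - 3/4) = 4*(x^2 - 6*x + 8)/(4*x^2 - 4*x - 3)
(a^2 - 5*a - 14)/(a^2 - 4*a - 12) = (a - 7)/(a - 6)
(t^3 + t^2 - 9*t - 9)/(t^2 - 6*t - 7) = (t^2 - 9)/(t - 7)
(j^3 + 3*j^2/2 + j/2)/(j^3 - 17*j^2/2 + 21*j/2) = (2*j^2 + 3*j + 1)/(2*j^2 - 17*j + 21)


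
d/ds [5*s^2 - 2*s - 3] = 10*s - 2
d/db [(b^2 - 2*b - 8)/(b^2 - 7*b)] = (-5*b^2 + 16*b - 56)/(b^2*(b^2 - 14*b + 49))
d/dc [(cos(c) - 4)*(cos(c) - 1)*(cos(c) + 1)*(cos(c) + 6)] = 2*(-2*cos(c)^3 - 3*cos(c)^2 + 25*cos(c) + 1)*sin(c)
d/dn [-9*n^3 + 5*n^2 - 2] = n*(10 - 27*n)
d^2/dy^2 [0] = 0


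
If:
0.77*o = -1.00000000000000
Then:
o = -1.30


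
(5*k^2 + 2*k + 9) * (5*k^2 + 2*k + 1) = 25*k^4 + 20*k^3 + 54*k^2 + 20*k + 9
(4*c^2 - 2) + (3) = 4*c^2 + 1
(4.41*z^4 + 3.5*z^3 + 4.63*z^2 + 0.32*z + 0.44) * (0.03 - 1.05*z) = -4.6305*z^5 - 3.5427*z^4 - 4.7565*z^3 - 0.1971*z^2 - 0.4524*z + 0.0132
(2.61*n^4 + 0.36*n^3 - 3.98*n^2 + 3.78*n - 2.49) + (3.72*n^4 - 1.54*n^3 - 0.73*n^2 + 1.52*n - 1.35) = 6.33*n^4 - 1.18*n^3 - 4.71*n^2 + 5.3*n - 3.84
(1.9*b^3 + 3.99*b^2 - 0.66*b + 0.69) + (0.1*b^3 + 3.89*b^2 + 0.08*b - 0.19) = 2.0*b^3 + 7.88*b^2 - 0.58*b + 0.5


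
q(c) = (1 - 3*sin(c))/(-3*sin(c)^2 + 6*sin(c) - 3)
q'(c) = (1 - 3*sin(c))*(6*sin(c)*cos(c) - 6*cos(c))/(-3*sin(c)^2 + 6*sin(c) - 3)^2 - 3*cos(c)/(-3*sin(c)^2 + 6*sin(c) - 3)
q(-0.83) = -0.35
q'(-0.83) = -0.05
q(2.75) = 0.13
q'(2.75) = -2.80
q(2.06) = 39.93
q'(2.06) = -354.13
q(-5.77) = 0.61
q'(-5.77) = 5.44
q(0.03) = -0.32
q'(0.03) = 0.40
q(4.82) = -0.33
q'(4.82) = -0.01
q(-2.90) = -0.37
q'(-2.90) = -0.05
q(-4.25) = 50.93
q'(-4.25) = -473.19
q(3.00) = -0.26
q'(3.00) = -0.74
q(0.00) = -0.33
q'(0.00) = 0.33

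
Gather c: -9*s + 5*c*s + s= 5*c*s - 8*s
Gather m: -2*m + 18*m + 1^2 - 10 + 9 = 16*m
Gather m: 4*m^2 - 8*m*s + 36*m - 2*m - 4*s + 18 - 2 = 4*m^2 + m*(34 - 8*s) - 4*s + 16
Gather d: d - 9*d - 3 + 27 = 24 - 8*d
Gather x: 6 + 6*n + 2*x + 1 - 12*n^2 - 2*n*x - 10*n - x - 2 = -12*n^2 - 4*n + x*(1 - 2*n) + 5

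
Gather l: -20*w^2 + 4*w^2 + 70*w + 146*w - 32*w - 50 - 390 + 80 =-16*w^2 + 184*w - 360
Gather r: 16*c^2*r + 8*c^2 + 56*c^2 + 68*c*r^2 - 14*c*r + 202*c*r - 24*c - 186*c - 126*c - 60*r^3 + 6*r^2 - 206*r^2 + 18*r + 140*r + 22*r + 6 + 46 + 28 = 64*c^2 - 336*c - 60*r^3 + r^2*(68*c - 200) + r*(16*c^2 + 188*c + 180) + 80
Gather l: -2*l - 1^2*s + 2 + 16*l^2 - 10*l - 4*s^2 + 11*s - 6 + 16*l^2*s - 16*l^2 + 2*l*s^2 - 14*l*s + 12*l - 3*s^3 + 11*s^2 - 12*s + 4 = 16*l^2*s + l*(2*s^2 - 14*s) - 3*s^3 + 7*s^2 - 2*s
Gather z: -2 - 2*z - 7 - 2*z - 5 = -4*z - 14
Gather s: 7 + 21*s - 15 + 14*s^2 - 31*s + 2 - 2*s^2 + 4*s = 12*s^2 - 6*s - 6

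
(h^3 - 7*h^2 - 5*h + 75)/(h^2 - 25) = (h^2 - 2*h - 15)/(h + 5)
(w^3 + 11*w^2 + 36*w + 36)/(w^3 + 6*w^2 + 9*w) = (w^2 + 8*w + 12)/(w*(w + 3))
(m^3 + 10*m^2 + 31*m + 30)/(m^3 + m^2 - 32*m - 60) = (m + 3)/(m - 6)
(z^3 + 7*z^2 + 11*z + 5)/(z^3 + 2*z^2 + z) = (z + 5)/z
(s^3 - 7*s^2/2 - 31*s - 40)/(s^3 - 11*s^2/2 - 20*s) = (s + 2)/s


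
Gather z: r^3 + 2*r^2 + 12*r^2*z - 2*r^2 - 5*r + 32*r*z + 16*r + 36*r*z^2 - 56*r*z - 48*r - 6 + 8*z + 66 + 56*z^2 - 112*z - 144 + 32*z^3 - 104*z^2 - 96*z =r^3 - 37*r + 32*z^3 + z^2*(36*r - 48) + z*(12*r^2 - 24*r - 200) - 84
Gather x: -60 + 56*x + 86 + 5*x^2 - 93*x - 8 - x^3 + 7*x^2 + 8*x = -x^3 + 12*x^2 - 29*x + 18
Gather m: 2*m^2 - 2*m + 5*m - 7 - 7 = 2*m^2 + 3*m - 14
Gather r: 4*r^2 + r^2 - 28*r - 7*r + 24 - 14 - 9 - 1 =5*r^2 - 35*r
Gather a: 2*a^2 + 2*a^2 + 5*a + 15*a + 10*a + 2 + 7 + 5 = 4*a^2 + 30*a + 14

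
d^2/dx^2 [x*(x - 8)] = 2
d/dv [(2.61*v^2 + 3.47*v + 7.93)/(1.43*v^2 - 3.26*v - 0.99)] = (-13.4707*v^2 - 27.8476*v + 22.4165)/(2.0449*v^4 - 9.3236*v^3 + 7.7962*v^2 + 6.4548*v + 0.9801)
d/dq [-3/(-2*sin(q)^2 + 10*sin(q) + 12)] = 3*(5 - 2*sin(q))*cos(q)/(2*(sin(q) - 6)^2*(sin(q) + 1)^2)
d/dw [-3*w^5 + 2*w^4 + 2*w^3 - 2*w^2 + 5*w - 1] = -15*w^4 + 8*w^3 + 6*w^2 - 4*w + 5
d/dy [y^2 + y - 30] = 2*y + 1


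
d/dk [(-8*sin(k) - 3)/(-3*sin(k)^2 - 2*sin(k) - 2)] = 2*(-12*sin(k)^2 - 9*sin(k) + 5)*cos(k)/(3*sin(k)^2 + 2*sin(k) + 2)^2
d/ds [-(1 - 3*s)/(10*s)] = 1/(10*s^2)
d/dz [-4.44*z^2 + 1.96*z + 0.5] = 1.96 - 8.88*z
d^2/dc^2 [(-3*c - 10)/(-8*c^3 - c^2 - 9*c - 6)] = 2*((3*c + 10)*(24*c^2 + 2*c + 9)^2 - (72*c^2 + 6*c + (3*c + 10)*(24*c + 1) + 27)*(8*c^3 + c^2 + 9*c + 6))/(8*c^3 + c^2 + 9*c + 6)^3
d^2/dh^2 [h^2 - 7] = 2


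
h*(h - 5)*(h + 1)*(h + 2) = h^4 - 2*h^3 - 13*h^2 - 10*h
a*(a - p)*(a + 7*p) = a^3 + 6*a^2*p - 7*a*p^2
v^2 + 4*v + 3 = (v + 1)*(v + 3)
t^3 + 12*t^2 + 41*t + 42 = (t + 2)*(t + 3)*(t + 7)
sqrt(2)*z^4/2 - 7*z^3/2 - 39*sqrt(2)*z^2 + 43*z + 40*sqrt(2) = (z - 8*sqrt(2))*(z - sqrt(2))*(z + 5*sqrt(2))*(sqrt(2)*z/2 + 1/2)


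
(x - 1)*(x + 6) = x^2 + 5*x - 6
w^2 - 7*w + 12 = (w - 4)*(w - 3)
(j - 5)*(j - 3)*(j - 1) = j^3 - 9*j^2 + 23*j - 15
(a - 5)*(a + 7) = a^2 + 2*a - 35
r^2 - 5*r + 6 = (r - 3)*(r - 2)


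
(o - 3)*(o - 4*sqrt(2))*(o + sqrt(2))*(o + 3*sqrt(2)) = o^4 - 3*o^3 - 26*o^2 - 24*sqrt(2)*o + 78*o + 72*sqrt(2)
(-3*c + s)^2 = 9*c^2 - 6*c*s + s^2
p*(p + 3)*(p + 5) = p^3 + 8*p^2 + 15*p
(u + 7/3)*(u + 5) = u^2 + 22*u/3 + 35/3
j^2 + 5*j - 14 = (j - 2)*(j + 7)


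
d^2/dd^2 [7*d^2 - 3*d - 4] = 14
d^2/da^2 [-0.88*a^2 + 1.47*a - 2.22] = -1.76000000000000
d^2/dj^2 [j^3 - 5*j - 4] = 6*j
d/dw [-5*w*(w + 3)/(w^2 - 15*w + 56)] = 10*(9*w^2 - 56*w - 84)/(w^4 - 30*w^3 + 337*w^2 - 1680*w + 3136)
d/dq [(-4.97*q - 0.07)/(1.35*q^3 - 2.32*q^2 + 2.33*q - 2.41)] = (13.419*q^3 - 11.2469*q^2 - 0.3248*q + 12.1408)/(1.8225*q^6 - 6.264*q^5 + 11.6734*q^4 - 17.3182*q^3 + 16.6113*q^2 - 11.2306*q + 5.8081)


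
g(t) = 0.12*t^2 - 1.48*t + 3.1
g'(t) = 0.24*t - 1.48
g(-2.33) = 7.20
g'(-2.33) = -2.04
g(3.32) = -0.49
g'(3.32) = -0.68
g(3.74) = -0.76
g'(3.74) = -0.58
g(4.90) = -1.27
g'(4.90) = -0.30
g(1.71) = 0.92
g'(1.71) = -1.07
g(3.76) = -0.77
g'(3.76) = -0.58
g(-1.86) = 6.27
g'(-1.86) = -1.93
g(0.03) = 3.06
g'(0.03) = -1.47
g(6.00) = -1.46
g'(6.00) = -0.04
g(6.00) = -1.46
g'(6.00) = -0.04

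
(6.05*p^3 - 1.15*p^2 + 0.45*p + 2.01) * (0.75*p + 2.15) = 4.5375*p^4 + 12.145*p^3 - 2.135*p^2 + 2.475*p + 4.3215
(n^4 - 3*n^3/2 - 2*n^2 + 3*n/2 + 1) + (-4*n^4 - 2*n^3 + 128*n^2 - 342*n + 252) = -3*n^4 - 7*n^3/2 + 126*n^2 - 681*n/2 + 253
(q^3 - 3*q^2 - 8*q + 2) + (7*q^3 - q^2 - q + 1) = 8*q^3 - 4*q^2 - 9*q + 3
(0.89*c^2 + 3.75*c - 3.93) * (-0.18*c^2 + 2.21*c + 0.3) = -0.1602*c^4 + 1.2919*c^3 + 9.2619*c^2 - 7.5603*c - 1.179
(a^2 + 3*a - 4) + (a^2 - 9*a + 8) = 2*a^2 - 6*a + 4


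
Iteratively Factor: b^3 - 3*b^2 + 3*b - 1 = (b - 1)*(b^2 - 2*b + 1) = (b - 1)^2*(b - 1)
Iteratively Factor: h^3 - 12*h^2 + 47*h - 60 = (h - 3)*(h^2 - 9*h + 20) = (h - 4)*(h - 3)*(h - 5)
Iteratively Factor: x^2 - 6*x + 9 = (x - 3)*(x - 3)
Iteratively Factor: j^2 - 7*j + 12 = (j - 3)*(j - 4)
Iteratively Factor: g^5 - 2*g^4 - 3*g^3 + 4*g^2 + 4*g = (g - 2)*(g^4 - 3*g^2 - 2*g) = g*(g - 2)*(g^3 - 3*g - 2) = g*(g - 2)*(g + 1)*(g^2 - g - 2) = g*(g - 2)*(g + 1)^2*(g - 2)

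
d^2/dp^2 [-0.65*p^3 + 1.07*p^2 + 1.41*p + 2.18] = 2.14 - 3.9*p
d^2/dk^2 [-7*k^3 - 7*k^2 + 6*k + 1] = -42*k - 14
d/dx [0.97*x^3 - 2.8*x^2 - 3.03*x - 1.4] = 2.91*x^2 - 5.6*x - 3.03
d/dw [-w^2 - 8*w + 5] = -2*w - 8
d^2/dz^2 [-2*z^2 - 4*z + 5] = -4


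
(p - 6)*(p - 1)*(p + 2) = p^3 - 5*p^2 - 8*p + 12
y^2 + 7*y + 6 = (y + 1)*(y + 6)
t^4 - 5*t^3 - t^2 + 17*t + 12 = (t - 4)*(t - 3)*(t + 1)^2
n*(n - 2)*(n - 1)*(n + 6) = n^4 + 3*n^3 - 16*n^2 + 12*n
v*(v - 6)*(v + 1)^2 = v^4 - 4*v^3 - 11*v^2 - 6*v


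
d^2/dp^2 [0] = 0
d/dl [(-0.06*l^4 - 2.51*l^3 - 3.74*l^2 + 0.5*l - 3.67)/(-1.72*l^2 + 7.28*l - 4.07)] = (0.2064*l^5 + 3.0068*l^4 - 35.5688*l^3 + 4.27989999999999*l^2 + 17.8188*l + 24.6826)/(2.9584*l^4 - 25.0432*l^3 + 66.9992*l^2 - 59.2592*l + 16.5649)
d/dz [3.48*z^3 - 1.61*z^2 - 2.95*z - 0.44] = 10.44*z^2 - 3.22*z - 2.95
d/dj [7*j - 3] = 7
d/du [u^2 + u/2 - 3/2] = 2*u + 1/2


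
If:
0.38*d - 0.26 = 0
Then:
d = 0.68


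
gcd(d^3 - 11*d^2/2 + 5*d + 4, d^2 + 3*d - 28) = d - 4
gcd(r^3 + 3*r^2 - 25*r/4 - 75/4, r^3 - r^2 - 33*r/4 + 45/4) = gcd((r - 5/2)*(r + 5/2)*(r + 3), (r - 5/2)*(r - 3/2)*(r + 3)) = r^2 + r/2 - 15/2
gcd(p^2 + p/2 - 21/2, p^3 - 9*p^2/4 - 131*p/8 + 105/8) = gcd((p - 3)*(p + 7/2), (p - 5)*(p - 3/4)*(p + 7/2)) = p + 7/2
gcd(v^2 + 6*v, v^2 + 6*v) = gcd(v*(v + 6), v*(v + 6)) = v^2 + 6*v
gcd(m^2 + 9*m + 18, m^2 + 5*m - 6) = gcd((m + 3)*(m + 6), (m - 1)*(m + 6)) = m + 6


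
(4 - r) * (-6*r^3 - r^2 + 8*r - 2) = 6*r^4 - 23*r^3 - 12*r^2 + 34*r - 8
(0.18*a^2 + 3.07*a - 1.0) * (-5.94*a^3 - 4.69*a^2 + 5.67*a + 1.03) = -1.0692*a^5 - 19.08*a^4 - 7.4377*a^3 + 22.2823*a^2 - 2.5079*a - 1.03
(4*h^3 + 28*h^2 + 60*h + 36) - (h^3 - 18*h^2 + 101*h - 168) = 3*h^3 + 46*h^2 - 41*h + 204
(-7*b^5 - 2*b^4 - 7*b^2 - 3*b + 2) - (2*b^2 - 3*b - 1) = -7*b^5 - 2*b^4 - 9*b^2 + 3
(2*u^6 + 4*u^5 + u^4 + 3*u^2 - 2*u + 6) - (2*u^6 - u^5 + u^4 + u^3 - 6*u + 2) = 5*u^5 - u^3 + 3*u^2 + 4*u + 4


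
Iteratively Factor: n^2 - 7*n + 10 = (n - 5)*(n - 2)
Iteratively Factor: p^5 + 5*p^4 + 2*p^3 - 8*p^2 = (p)*(p^4 + 5*p^3 + 2*p^2 - 8*p) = p*(p + 2)*(p^3 + 3*p^2 - 4*p) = p*(p - 1)*(p + 2)*(p^2 + 4*p) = p^2*(p - 1)*(p + 2)*(p + 4)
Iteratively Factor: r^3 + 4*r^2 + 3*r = (r + 3)*(r^2 + r) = r*(r + 3)*(r + 1)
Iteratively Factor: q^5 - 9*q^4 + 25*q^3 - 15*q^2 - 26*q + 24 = (q + 1)*(q^4 - 10*q^3 + 35*q^2 - 50*q + 24) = (q - 2)*(q + 1)*(q^3 - 8*q^2 + 19*q - 12) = (q - 3)*(q - 2)*(q + 1)*(q^2 - 5*q + 4) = (q - 4)*(q - 3)*(q - 2)*(q + 1)*(q - 1)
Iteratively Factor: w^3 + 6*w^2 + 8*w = (w)*(w^2 + 6*w + 8) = w*(w + 4)*(w + 2)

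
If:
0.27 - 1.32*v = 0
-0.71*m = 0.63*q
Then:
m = -0.887323943661972*q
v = 0.20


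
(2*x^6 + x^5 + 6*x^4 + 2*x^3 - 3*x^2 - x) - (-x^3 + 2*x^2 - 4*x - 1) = 2*x^6 + x^5 + 6*x^4 + 3*x^3 - 5*x^2 + 3*x + 1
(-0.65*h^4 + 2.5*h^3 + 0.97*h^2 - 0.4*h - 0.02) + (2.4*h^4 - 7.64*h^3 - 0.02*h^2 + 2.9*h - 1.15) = 1.75*h^4 - 5.14*h^3 + 0.95*h^2 + 2.5*h - 1.17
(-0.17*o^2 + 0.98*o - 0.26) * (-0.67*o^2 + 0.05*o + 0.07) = 0.1139*o^4 - 0.6651*o^3 + 0.2113*o^2 + 0.0556*o - 0.0182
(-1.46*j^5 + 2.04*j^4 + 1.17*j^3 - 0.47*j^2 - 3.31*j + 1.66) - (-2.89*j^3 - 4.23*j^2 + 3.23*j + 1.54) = -1.46*j^5 + 2.04*j^4 + 4.06*j^3 + 3.76*j^2 - 6.54*j + 0.12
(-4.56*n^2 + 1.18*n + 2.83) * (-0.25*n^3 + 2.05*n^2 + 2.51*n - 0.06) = 1.14*n^5 - 9.643*n^4 - 9.7341*n^3 + 9.0369*n^2 + 7.0325*n - 0.1698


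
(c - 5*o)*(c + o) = c^2 - 4*c*o - 5*o^2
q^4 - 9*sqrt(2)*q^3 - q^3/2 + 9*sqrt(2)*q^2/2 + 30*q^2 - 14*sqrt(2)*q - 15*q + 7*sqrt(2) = (q - 1/2)*(q - 7*sqrt(2))*(q - sqrt(2))^2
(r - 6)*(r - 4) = r^2 - 10*r + 24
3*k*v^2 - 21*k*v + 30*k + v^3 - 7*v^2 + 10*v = (3*k + v)*(v - 5)*(v - 2)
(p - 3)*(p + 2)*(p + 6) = p^3 + 5*p^2 - 12*p - 36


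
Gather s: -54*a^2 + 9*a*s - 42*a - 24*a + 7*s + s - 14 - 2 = -54*a^2 - 66*a + s*(9*a + 8) - 16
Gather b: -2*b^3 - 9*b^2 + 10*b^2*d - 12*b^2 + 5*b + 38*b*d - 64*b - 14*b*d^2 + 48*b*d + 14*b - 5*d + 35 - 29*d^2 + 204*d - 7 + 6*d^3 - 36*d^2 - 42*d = -2*b^3 + b^2*(10*d - 21) + b*(-14*d^2 + 86*d - 45) + 6*d^3 - 65*d^2 + 157*d + 28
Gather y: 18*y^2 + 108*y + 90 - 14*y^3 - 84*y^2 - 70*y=-14*y^3 - 66*y^2 + 38*y + 90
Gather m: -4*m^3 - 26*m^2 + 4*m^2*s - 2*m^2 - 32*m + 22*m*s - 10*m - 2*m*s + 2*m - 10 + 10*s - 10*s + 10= -4*m^3 + m^2*(4*s - 28) + m*(20*s - 40)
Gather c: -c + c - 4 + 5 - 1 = 0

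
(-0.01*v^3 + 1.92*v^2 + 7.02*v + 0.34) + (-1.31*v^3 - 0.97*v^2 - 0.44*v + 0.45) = -1.32*v^3 + 0.95*v^2 + 6.58*v + 0.79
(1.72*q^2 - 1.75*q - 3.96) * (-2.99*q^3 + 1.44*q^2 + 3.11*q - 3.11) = -5.1428*q^5 + 7.7093*q^4 + 14.6696*q^3 - 16.4941*q^2 - 6.8731*q + 12.3156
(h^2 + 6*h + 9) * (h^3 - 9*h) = h^5 + 6*h^4 - 54*h^2 - 81*h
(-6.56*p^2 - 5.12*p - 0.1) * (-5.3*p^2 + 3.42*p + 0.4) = 34.768*p^4 + 4.7008*p^3 - 19.6044*p^2 - 2.39*p - 0.04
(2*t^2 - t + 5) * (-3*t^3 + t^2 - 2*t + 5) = -6*t^5 + 5*t^4 - 20*t^3 + 17*t^2 - 15*t + 25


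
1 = 1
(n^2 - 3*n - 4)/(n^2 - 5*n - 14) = (-n^2 + 3*n + 4)/(-n^2 + 5*n + 14)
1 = 1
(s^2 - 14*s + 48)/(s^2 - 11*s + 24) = (s - 6)/(s - 3)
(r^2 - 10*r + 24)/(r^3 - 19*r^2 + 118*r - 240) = (r - 4)/(r^2 - 13*r + 40)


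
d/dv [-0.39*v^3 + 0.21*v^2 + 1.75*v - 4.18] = -1.17*v^2 + 0.42*v + 1.75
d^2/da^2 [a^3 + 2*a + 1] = 6*a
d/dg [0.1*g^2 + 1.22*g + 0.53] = 0.2*g + 1.22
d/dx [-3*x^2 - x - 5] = -6*x - 1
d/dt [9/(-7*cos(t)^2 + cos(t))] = 9*(sin(t)/cos(t)^2 - 14*tan(t))/(7*cos(t) - 1)^2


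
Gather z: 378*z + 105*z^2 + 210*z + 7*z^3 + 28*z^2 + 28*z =7*z^3 + 133*z^2 + 616*z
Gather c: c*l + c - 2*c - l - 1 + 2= c*(l - 1) - l + 1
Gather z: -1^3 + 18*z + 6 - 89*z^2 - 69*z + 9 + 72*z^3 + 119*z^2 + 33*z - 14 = 72*z^3 + 30*z^2 - 18*z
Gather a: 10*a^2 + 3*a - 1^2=10*a^2 + 3*a - 1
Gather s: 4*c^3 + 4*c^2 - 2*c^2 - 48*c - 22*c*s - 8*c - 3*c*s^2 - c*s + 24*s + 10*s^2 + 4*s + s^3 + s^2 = 4*c^3 + 2*c^2 - 56*c + s^3 + s^2*(11 - 3*c) + s*(28 - 23*c)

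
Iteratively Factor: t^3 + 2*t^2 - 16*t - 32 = (t + 2)*(t^2 - 16) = (t - 4)*(t + 2)*(t + 4)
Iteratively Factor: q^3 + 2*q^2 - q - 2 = (q + 1)*(q^2 + q - 2) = (q - 1)*(q + 1)*(q + 2)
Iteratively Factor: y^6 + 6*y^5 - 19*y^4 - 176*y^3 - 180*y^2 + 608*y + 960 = (y - 2)*(y^5 + 8*y^4 - 3*y^3 - 182*y^2 - 544*y - 480) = (y - 2)*(y + 4)*(y^4 + 4*y^3 - 19*y^2 - 106*y - 120) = (y - 5)*(y - 2)*(y + 4)*(y^3 + 9*y^2 + 26*y + 24) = (y - 5)*(y - 2)*(y + 3)*(y + 4)*(y^2 + 6*y + 8) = (y - 5)*(y - 2)*(y + 2)*(y + 3)*(y + 4)*(y + 4)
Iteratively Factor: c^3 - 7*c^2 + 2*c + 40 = (c + 2)*(c^2 - 9*c + 20) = (c - 5)*(c + 2)*(c - 4)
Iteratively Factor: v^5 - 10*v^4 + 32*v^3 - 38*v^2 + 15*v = (v - 3)*(v^4 - 7*v^3 + 11*v^2 - 5*v) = v*(v - 3)*(v^3 - 7*v^2 + 11*v - 5) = v*(v - 5)*(v - 3)*(v^2 - 2*v + 1) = v*(v - 5)*(v - 3)*(v - 1)*(v - 1)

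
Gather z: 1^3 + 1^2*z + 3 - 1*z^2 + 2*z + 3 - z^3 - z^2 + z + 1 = -z^3 - 2*z^2 + 4*z + 8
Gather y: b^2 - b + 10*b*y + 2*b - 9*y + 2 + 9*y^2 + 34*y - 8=b^2 + b + 9*y^2 + y*(10*b + 25) - 6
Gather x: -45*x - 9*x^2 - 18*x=-9*x^2 - 63*x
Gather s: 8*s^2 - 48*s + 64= 8*s^2 - 48*s + 64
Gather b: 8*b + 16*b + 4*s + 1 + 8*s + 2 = 24*b + 12*s + 3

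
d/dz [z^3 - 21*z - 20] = 3*z^2 - 21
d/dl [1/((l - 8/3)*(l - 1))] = 3*(11 - 6*l)/(9*l^4 - 66*l^3 + 169*l^2 - 176*l + 64)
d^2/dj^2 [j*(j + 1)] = 2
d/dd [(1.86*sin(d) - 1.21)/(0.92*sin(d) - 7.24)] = -12.3532*cos(d)/(0.92*sin(d) - 7.24)^2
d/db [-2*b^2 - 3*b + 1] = -4*b - 3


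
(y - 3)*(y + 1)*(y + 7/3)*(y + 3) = y^4 + 10*y^3/3 - 20*y^2/3 - 30*y - 21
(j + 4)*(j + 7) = j^2 + 11*j + 28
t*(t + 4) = t^2 + 4*t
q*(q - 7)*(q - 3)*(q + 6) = q^4 - 4*q^3 - 39*q^2 + 126*q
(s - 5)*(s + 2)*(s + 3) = s^3 - 19*s - 30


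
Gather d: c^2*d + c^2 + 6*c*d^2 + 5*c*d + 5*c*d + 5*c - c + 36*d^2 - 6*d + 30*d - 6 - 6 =c^2 + 4*c + d^2*(6*c + 36) + d*(c^2 + 10*c + 24) - 12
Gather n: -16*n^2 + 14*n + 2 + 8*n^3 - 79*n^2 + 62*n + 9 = 8*n^3 - 95*n^2 + 76*n + 11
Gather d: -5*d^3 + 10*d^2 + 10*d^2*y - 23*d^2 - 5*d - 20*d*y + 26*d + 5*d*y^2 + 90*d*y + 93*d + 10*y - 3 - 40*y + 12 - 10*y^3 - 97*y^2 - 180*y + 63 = -5*d^3 + d^2*(10*y - 13) + d*(5*y^2 + 70*y + 114) - 10*y^3 - 97*y^2 - 210*y + 72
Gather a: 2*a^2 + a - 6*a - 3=2*a^2 - 5*a - 3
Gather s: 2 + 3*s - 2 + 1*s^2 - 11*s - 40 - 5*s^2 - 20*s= -4*s^2 - 28*s - 40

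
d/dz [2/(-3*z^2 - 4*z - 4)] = 4*(3*z + 2)/(3*z^2 + 4*z + 4)^2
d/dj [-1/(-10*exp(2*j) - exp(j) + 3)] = (-20*exp(j) - 1)*exp(j)/(10*exp(2*j) + exp(j) - 3)^2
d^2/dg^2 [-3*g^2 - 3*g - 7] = -6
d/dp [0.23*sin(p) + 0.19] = 0.23*cos(p)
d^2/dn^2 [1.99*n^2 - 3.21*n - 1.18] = 3.98000000000000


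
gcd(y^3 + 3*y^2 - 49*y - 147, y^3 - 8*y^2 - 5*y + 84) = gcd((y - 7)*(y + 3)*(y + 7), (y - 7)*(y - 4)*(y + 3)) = y^2 - 4*y - 21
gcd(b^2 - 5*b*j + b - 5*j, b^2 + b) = b + 1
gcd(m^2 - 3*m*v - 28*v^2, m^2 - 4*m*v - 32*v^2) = m + 4*v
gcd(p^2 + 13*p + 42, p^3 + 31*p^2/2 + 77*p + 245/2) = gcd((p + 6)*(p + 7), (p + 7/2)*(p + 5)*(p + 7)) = p + 7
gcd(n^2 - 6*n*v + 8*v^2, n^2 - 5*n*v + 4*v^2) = -n + 4*v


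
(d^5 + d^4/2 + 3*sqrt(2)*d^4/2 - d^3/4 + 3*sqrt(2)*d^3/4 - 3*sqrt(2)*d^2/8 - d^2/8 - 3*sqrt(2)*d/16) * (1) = d^5 + d^4/2 + 3*sqrt(2)*d^4/2 - d^3/4 + 3*sqrt(2)*d^3/4 - 3*sqrt(2)*d^2/8 - d^2/8 - 3*sqrt(2)*d/16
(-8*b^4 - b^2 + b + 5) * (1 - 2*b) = 16*b^5 - 8*b^4 + 2*b^3 - 3*b^2 - 9*b + 5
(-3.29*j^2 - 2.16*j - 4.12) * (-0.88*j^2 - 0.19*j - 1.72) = 2.8952*j^4 + 2.5259*j^3 + 9.6948*j^2 + 4.498*j + 7.0864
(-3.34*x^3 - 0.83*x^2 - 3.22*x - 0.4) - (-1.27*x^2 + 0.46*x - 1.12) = -3.34*x^3 + 0.44*x^2 - 3.68*x + 0.72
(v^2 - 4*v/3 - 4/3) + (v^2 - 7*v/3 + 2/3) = 2*v^2 - 11*v/3 - 2/3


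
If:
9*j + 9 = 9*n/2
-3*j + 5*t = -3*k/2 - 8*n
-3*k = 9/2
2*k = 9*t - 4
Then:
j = -515/468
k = -3/2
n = -47/234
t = 1/9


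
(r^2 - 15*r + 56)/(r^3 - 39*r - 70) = (r - 8)/(r^2 + 7*r + 10)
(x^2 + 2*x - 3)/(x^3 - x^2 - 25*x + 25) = (x + 3)/(x^2 - 25)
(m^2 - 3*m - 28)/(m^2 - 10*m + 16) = (m^2 - 3*m - 28)/(m^2 - 10*m + 16)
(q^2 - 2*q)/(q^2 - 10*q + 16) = q/(q - 8)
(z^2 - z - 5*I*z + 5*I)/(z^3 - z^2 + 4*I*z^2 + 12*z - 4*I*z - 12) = (z - 5*I)/(z^2 + 4*I*z + 12)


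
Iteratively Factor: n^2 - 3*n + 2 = (n - 2)*(n - 1)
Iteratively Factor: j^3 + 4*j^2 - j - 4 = (j - 1)*(j^2 + 5*j + 4) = (j - 1)*(j + 1)*(j + 4)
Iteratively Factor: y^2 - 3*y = (y - 3)*(y)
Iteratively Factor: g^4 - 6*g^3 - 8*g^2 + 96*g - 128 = (g - 2)*(g^3 - 4*g^2 - 16*g + 64) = (g - 2)*(g + 4)*(g^2 - 8*g + 16) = (g - 4)*(g - 2)*(g + 4)*(g - 4)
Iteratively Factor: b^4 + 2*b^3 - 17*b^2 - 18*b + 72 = (b + 4)*(b^3 - 2*b^2 - 9*b + 18) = (b + 3)*(b + 4)*(b^2 - 5*b + 6) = (b - 3)*(b + 3)*(b + 4)*(b - 2)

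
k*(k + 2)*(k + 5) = k^3 + 7*k^2 + 10*k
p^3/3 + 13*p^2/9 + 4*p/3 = p*(p/3 + 1)*(p + 4/3)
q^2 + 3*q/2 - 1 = (q - 1/2)*(q + 2)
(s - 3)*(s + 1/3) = s^2 - 8*s/3 - 1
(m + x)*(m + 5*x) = m^2 + 6*m*x + 5*x^2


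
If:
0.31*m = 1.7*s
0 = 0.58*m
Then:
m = 0.00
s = 0.00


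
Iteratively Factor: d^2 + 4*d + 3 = (d + 1)*(d + 3)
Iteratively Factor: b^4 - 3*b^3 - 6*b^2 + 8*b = (b - 1)*(b^3 - 2*b^2 - 8*b) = (b - 4)*(b - 1)*(b^2 + 2*b) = (b - 4)*(b - 1)*(b + 2)*(b)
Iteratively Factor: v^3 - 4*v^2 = (v - 4)*(v^2) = v*(v - 4)*(v)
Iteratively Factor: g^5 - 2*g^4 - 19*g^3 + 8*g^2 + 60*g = (g + 3)*(g^4 - 5*g^3 - 4*g^2 + 20*g) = (g + 2)*(g + 3)*(g^3 - 7*g^2 + 10*g) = (g - 2)*(g + 2)*(g + 3)*(g^2 - 5*g) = (g - 5)*(g - 2)*(g + 2)*(g + 3)*(g)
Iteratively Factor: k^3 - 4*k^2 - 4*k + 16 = (k - 2)*(k^2 - 2*k - 8) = (k - 2)*(k + 2)*(k - 4)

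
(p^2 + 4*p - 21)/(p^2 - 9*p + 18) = (p + 7)/(p - 6)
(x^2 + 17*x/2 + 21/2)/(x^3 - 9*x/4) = 2*(x + 7)/(x*(2*x - 3))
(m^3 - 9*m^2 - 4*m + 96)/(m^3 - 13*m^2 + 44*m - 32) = (m + 3)/(m - 1)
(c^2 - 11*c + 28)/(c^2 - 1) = (c^2 - 11*c + 28)/(c^2 - 1)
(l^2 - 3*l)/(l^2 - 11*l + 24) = l/(l - 8)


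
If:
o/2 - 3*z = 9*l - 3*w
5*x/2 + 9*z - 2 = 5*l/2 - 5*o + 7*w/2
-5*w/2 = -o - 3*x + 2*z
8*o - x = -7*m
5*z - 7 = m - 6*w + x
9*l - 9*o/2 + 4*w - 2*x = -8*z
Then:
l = 231873/476000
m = -809103/476000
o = 362043/238000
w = 251207/238000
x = 128967/476000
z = -18131/119000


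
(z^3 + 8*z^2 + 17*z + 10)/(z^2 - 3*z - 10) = (z^2 + 6*z + 5)/(z - 5)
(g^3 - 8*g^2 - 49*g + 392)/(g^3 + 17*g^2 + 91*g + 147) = (g^2 - 15*g + 56)/(g^2 + 10*g + 21)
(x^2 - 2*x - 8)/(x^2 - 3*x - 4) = (x + 2)/(x + 1)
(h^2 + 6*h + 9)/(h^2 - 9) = (h + 3)/(h - 3)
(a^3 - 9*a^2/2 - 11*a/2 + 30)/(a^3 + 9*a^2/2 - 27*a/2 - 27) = (2*a^2 - 3*a - 20)/(2*a^2 + 15*a + 18)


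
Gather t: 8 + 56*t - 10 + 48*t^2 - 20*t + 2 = 48*t^2 + 36*t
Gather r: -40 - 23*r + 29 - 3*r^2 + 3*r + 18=-3*r^2 - 20*r + 7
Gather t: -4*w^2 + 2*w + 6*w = -4*w^2 + 8*w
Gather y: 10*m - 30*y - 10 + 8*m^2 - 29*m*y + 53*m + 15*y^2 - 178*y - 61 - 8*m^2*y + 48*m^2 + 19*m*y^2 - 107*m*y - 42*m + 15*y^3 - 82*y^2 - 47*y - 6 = 56*m^2 + 21*m + 15*y^3 + y^2*(19*m - 67) + y*(-8*m^2 - 136*m - 255) - 77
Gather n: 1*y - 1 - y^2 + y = -y^2 + 2*y - 1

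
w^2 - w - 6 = (w - 3)*(w + 2)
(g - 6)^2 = g^2 - 12*g + 36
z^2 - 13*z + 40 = (z - 8)*(z - 5)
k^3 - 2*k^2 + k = k*(k - 1)^2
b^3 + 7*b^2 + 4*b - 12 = (b - 1)*(b + 2)*(b + 6)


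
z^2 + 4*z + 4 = (z + 2)^2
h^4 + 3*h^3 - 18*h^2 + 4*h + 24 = (h - 2)^2*(h + 1)*(h + 6)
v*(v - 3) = v^2 - 3*v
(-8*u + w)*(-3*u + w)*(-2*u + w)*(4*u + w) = -192*u^4 + 136*u^3*w - 6*u^2*w^2 - 9*u*w^3 + w^4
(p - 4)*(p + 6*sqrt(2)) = p^2 - 4*p + 6*sqrt(2)*p - 24*sqrt(2)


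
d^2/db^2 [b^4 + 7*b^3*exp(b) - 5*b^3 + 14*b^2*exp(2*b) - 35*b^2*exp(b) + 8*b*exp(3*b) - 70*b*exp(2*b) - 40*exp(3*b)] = 7*b^3*exp(b) + 56*b^2*exp(2*b) + 7*b^2*exp(b) + 12*b^2 + 72*b*exp(3*b) - 168*b*exp(2*b) - 98*b*exp(b) - 30*b - 312*exp(3*b) - 252*exp(2*b) - 70*exp(b)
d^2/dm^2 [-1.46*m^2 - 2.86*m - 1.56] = -2.92000000000000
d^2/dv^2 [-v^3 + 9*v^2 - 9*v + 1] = 18 - 6*v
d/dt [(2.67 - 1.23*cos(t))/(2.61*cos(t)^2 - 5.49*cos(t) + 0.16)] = (-3.2103*cos(t)^2 + 13.9374*cos(t) - 14.4615)*sin(t)/(6.8121*cos(t)^4 - 28.6578*cos(t)^3 + 30.9753*cos(t)^2 - 1.7568*cos(t) + 0.0256)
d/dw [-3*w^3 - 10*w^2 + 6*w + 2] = -9*w^2 - 20*w + 6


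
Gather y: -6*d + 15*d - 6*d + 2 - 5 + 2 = 3*d - 1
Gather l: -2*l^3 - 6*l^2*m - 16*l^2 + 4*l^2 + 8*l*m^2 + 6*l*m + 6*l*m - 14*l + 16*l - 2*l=-2*l^3 + l^2*(-6*m - 12) + l*(8*m^2 + 12*m)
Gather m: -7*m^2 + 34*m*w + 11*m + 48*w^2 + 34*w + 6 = -7*m^2 + m*(34*w + 11) + 48*w^2 + 34*w + 6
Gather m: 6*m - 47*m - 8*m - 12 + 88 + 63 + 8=147 - 49*m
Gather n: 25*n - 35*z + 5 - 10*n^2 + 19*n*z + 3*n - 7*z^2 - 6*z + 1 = -10*n^2 + n*(19*z + 28) - 7*z^2 - 41*z + 6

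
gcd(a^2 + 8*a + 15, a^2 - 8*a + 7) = 1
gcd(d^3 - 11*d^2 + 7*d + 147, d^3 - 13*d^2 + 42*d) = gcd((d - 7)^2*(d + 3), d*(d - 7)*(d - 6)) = d - 7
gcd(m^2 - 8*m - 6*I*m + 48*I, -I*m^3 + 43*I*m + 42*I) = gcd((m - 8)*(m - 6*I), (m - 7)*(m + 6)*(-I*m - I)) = 1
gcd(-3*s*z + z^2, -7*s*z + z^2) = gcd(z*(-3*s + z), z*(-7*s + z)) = z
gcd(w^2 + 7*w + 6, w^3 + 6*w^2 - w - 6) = w^2 + 7*w + 6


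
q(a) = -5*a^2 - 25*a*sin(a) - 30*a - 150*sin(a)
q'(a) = -25*a*cos(a) - 10*a - 25*sin(a) - 150*cos(a) - 30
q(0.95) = -174.34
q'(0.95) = -160.90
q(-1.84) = 138.53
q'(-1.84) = 40.16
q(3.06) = -157.08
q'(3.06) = 163.11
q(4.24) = 10.88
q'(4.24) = 66.35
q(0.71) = -133.17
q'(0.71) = -180.61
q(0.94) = -172.73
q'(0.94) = -161.92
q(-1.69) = 143.40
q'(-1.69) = 24.54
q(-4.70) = -1.95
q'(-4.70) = -7.60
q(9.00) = -829.54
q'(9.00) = 211.37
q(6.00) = -276.18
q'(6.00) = -371.07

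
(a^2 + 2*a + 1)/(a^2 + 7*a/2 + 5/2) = 2*(a + 1)/(2*a + 5)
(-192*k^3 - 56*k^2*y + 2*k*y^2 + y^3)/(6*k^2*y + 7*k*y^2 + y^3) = (-32*k^2 - 4*k*y + y^2)/(y*(k + y))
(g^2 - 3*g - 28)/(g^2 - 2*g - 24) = (g - 7)/(g - 6)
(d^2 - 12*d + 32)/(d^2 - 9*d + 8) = (d - 4)/(d - 1)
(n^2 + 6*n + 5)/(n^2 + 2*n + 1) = (n + 5)/(n + 1)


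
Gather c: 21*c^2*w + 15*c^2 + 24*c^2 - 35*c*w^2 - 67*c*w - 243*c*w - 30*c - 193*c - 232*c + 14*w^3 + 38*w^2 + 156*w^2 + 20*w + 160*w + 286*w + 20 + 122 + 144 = c^2*(21*w + 39) + c*(-35*w^2 - 310*w - 455) + 14*w^3 + 194*w^2 + 466*w + 286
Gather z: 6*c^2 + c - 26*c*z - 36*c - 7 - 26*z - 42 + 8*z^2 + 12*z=6*c^2 - 35*c + 8*z^2 + z*(-26*c - 14) - 49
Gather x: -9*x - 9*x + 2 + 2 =4 - 18*x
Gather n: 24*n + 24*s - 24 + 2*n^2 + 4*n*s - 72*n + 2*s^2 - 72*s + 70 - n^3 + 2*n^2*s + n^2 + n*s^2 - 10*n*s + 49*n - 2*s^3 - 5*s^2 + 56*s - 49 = -n^3 + n^2*(2*s + 3) + n*(s^2 - 6*s + 1) - 2*s^3 - 3*s^2 + 8*s - 3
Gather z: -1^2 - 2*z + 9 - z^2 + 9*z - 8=-z^2 + 7*z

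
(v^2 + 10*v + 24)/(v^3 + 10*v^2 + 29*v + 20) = (v + 6)/(v^2 + 6*v + 5)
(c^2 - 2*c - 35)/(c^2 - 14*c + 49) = (c + 5)/(c - 7)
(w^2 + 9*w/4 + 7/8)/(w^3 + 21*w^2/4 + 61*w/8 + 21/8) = 1/(w + 3)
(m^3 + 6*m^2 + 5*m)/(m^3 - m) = (m + 5)/(m - 1)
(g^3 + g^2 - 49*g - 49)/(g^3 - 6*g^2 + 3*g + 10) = (g^2 - 49)/(g^2 - 7*g + 10)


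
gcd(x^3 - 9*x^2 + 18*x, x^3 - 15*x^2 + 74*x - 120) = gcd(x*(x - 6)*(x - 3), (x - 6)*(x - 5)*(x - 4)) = x - 6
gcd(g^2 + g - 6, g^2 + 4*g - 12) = g - 2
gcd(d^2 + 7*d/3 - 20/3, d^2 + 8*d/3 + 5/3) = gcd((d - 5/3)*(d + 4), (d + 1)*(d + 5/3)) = 1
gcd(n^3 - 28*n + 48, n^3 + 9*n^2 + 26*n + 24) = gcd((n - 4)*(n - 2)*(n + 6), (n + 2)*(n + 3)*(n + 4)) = 1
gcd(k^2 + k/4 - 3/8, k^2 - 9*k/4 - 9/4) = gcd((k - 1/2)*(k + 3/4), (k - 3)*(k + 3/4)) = k + 3/4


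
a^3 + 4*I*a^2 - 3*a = a*(a + I)*(a + 3*I)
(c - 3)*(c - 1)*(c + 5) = c^3 + c^2 - 17*c + 15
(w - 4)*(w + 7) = w^2 + 3*w - 28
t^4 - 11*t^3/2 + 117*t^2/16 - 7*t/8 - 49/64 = (t - 7/2)*(t - 7/4)*(t - 1/2)*(t + 1/4)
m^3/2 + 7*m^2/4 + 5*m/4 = m*(m/2 + 1/2)*(m + 5/2)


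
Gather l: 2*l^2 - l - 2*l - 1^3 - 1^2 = 2*l^2 - 3*l - 2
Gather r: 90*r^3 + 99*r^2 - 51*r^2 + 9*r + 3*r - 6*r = 90*r^3 + 48*r^2 + 6*r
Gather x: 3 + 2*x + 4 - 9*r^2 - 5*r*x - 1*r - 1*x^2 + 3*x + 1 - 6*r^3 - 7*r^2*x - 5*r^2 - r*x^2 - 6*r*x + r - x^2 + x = -6*r^3 - 14*r^2 + x^2*(-r - 2) + x*(-7*r^2 - 11*r + 6) + 8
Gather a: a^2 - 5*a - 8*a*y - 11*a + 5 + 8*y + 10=a^2 + a*(-8*y - 16) + 8*y + 15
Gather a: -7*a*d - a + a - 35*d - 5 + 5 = -7*a*d - 35*d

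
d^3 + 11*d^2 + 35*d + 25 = (d + 1)*(d + 5)^2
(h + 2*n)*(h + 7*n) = h^2 + 9*h*n + 14*n^2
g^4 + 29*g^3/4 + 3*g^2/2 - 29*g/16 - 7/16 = (g - 1/2)*(g + 1/4)*(g + 1/2)*(g + 7)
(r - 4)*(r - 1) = r^2 - 5*r + 4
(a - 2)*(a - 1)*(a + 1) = a^3 - 2*a^2 - a + 2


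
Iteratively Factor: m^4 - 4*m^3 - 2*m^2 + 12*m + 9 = (m - 3)*(m^3 - m^2 - 5*m - 3) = (m - 3)*(m + 1)*(m^2 - 2*m - 3) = (m - 3)*(m + 1)^2*(m - 3)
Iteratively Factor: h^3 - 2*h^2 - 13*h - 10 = (h - 5)*(h^2 + 3*h + 2) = (h - 5)*(h + 1)*(h + 2)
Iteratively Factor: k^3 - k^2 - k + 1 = (k - 1)*(k^2 - 1) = (k - 1)*(k + 1)*(k - 1)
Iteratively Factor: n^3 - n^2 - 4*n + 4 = (n - 2)*(n^2 + n - 2) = (n - 2)*(n + 2)*(n - 1)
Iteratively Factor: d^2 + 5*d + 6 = (d + 3)*(d + 2)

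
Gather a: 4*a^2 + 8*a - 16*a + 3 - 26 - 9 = 4*a^2 - 8*a - 32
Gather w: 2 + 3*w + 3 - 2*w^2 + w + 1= -2*w^2 + 4*w + 6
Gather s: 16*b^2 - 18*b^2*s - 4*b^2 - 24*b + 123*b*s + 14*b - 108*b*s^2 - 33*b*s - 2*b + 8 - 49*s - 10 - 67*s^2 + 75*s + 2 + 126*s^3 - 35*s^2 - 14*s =12*b^2 - 12*b + 126*s^3 + s^2*(-108*b - 102) + s*(-18*b^2 + 90*b + 12)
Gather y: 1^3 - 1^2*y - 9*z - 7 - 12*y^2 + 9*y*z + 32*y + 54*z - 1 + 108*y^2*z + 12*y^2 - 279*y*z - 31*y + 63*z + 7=108*y^2*z - 270*y*z + 108*z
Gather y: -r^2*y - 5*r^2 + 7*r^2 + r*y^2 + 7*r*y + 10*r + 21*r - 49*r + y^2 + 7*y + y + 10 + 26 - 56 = 2*r^2 - 18*r + y^2*(r + 1) + y*(-r^2 + 7*r + 8) - 20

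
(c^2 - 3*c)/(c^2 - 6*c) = (c - 3)/(c - 6)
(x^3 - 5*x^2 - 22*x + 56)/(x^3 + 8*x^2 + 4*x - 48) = (x - 7)/(x + 6)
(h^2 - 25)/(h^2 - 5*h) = (h + 5)/h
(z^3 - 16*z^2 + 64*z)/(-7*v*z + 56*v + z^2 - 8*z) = z*(z - 8)/(-7*v + z)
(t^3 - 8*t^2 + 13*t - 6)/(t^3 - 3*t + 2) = (t - 6)/(t + 2)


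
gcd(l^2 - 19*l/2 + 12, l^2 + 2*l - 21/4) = l - 3/2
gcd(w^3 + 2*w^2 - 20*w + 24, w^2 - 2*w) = w - 2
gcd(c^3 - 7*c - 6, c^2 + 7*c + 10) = c + 2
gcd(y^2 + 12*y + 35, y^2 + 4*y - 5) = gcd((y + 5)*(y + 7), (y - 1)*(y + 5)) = y + 5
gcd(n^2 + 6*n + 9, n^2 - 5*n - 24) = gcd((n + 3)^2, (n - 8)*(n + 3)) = n + 3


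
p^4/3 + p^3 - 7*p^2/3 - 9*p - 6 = (p/3 + 1)*(p - 3)*(p + 1)*(p + 2)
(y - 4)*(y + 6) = y^2 + 2*y - 24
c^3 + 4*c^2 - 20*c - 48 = (c - 4)*(c + 2)*(c + 6)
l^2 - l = l*(l - 1)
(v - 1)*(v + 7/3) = v^2 + 4*v/3 - 7/3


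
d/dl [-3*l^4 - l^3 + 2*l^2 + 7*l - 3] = -12*l^3 - 3*l^2 + 4*l + 7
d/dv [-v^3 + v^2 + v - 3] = -3*v^2 + 2*v + 1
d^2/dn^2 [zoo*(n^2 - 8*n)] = zoo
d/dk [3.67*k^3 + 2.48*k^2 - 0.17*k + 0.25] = 11.01*k^2 + 4.96*k - 0.17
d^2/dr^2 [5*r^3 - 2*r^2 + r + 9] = 30*r - 4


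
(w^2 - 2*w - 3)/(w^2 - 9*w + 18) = (w + 1)/(w - 6)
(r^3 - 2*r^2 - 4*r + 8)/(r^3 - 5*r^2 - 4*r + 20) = (r - 2)/(r - 5)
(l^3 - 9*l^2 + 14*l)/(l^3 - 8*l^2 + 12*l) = (l - 7)/(l - 6)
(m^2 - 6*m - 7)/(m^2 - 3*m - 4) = (m - 7)/(m - 4)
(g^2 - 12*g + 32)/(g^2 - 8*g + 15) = (g^2 - 12*g + 32)/(g^2 - 8*g + 15)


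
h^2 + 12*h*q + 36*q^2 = (h + 6*q)^2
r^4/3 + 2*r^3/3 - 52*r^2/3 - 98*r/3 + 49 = (r/3 + 1)*(r - 7)*(r - 1)*(r + 7)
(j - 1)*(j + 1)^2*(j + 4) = j^4 + 5*j^3 + 3*j^2 - 5*j - 4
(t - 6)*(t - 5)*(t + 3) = t^3 - 8*t^2 - 3*t + 90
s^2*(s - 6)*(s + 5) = s^4 - s^3 - 30*s^2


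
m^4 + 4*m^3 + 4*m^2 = m^2*(m + 2)^2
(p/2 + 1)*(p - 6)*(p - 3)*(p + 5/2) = p^4/2 - 9*p^3/4 - 35*p^2/4 + 18*p + 45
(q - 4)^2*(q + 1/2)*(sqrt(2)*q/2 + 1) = sqrt(2)*q^4/2 - 15*sqrt(2)*q^3/4 + q^3 - 15*q^2/2 + 6*sqrt(2)*q^2 + 4*sqrt(2)*q + 12*q + 8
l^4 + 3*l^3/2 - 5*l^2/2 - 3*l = l*(l - 3/2)*(l + 1)*(l + 2)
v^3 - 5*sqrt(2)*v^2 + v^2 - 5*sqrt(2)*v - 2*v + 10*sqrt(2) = (v - 1)*(v + 2)*(v - 5*sqrt(2))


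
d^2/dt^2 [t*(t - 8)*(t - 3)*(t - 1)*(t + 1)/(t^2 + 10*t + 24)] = 6*(t^7 + 23*t^6 + 162*t^5 - 164*t^4 - 4582*t^3 - 7416*t^2 + 13824*t + 4032)/(t^6 + 30*t^5 + 372*t^4 + 2440*t^3 + 8928*t^2 + 17280*t + 13824)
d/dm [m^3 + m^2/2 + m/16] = 3*m^2 + m + 1/16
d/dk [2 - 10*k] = -10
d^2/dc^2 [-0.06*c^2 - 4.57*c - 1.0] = -0.120000000000000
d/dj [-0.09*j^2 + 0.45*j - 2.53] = 0.45 - 0.18*j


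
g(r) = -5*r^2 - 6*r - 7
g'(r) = -10*r - 6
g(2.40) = -50.20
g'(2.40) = -30.00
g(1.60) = -29.40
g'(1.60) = -22.00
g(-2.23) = -18.48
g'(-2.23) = 16.30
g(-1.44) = -8.73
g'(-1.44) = 8.40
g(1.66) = -30.74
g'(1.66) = -22.60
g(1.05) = -18.81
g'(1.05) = -16.50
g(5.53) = -193.08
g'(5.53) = -61.30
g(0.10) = -7.65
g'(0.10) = -7.00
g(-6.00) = -151.00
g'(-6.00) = 54.00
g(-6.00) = -151.00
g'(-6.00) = 54.00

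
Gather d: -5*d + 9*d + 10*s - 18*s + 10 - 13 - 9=4*d - 8*s - 12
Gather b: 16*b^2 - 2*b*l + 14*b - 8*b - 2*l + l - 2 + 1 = 16*b^2 + b*(6 - 2*l) - l - 1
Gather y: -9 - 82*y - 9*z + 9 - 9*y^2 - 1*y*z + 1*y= -9*y^2 + y*(-z - 81) - 9*z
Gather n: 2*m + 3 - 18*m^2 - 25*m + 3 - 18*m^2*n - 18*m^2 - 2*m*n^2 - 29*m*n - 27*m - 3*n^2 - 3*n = -36*m^2 - 50*m + n^2*(-2*m - 3) + n*(-18*m^2 - 29*m - 3) + 6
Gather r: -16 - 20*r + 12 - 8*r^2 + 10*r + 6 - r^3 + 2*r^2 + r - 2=-r^3 - 6*r^2 - 9*r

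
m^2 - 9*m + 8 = (m - 8)*(m - 1)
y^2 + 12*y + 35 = (y + 5)*(y + 7)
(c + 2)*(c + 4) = c^2 + 6*c + 8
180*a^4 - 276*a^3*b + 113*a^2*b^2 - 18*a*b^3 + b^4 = (-6*a + b)^2*(-5*a + b)*(-a + b)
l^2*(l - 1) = l^3 - l^2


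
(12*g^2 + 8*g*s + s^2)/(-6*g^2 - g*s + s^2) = (6*g + s)/(-3*g + s)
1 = 1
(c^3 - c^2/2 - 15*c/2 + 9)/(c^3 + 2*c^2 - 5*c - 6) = (c - 3/2)/(c + 1)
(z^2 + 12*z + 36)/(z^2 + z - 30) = (z + 6)/(z - 5)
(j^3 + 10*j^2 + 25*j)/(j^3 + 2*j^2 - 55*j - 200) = j/(j - 8)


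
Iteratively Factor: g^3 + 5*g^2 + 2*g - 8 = (g - 1)*(g^2 + 6*g + 8) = (g - 1)*(g + 4)*(g + 2)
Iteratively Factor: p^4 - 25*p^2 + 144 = (p - 4)*(p^3 + 4*p^2 - 9*p - 36) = (p - 4)*(p + 4)*(p^2 - 9) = (p - 4)*(p - 3)*(p + 4)*(p + 3)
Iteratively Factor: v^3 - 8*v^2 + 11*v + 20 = (v + 1)*(v^2 - 9*v + 20) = (v - 4)*(v + 1)*(v - 5)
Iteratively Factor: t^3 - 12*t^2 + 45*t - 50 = (t - 2)*(t^2 - 10*t + 25) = (t - 5)*(t - 2)*(t - 5)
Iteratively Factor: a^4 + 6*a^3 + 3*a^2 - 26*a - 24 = (a + 4)*(a^3 + 2*a^2 - 5*a - 6) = (a + 3)*(a + 4)*(a^2 - a - 2) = (a + 1)*(a + 3)*(a + 4)*(a - 2)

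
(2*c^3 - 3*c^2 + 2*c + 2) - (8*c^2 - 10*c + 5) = 2*c^3 - 11*c^2 + 12*c - 3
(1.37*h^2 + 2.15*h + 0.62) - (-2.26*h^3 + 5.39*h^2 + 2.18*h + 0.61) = 2.26*h^3 - 4.02*h^2 - 0.0300000000000002*h + 0.01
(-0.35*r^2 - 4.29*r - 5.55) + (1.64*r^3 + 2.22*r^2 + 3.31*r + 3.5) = 1.64*r^3 + 1.87*r^2 - 0.98*r - 2.05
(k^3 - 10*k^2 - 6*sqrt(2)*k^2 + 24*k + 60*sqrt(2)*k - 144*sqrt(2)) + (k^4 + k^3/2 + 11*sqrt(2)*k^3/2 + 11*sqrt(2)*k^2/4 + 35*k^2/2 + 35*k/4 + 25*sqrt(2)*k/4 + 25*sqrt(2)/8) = k^4 + 3*k^3/2 + 11*sqrt(2)*k^3/2 - 13*sqrt(2)*k^2/4 + 15*k^2/2 + 131*k/4 + 265*sqrt(2)*k/4 - 1127*sqrt(2)/8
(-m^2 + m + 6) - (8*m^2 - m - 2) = -9*m^2 + 2*m + 8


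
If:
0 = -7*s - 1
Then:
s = -1/7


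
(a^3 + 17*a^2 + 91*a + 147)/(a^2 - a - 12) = (a^2 + 14*a + 49)/(a - 4)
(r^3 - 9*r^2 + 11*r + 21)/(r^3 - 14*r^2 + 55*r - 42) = (r^2 - 2*r - 3)/(r^2 - 7*r + 6)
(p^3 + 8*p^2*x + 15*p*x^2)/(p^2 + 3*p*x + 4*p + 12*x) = p*(p + 5*x)/(p + 4)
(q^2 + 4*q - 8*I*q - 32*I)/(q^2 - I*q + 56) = (q + 4)/(q + 7*I)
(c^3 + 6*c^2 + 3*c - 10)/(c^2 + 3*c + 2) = (c^2 + 4*c - 5)/(c + 1)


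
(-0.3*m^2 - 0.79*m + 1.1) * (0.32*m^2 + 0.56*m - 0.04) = -0.096*m^4 - 0.4208*m^3 - 0.0784*m^2 + 0.6476*m - 0.044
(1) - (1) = 0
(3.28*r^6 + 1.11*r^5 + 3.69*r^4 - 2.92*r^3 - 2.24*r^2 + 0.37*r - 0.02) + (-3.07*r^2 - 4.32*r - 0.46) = 3.28*r^6 + 1.11*r^5 + 3.69*r^4 - 2.92*r^3 - 5.31*r^2 - 3.95*r - 0.48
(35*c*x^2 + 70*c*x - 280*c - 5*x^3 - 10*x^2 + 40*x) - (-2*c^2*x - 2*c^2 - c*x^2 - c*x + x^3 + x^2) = 2*c^2*x + 2*c^2 + 36*c*x^2 + 71*c*x - 280*c - 6*x^3 - 11*x^2 + 40*x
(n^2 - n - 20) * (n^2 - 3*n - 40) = n^4 - 4*n^3 - 57*n^2 + 100*n + 800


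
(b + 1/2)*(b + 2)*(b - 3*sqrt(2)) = b^3 - 3*sqrt(2)*b^2 + 5*b^2/2 - 15*sqrt(2)*b/2 + b - 3*sqrt(2)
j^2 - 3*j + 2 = (j - 2)*(j - 1)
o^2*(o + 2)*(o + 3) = o^4 + 5*o^3 + 6*o^2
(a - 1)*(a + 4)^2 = a^3 + 7*a^2 + 8*a - 16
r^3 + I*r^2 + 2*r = r*(r - I)*(r + 2*I)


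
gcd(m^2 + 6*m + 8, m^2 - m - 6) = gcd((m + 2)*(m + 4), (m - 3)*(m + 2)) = m + 2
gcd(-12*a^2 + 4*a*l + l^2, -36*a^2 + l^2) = 6*a + l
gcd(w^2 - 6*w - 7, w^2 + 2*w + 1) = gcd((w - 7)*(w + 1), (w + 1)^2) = w + 1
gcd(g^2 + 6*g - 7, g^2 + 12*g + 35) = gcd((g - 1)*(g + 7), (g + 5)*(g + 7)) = g + 7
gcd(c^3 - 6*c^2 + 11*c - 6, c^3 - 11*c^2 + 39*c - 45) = c - 3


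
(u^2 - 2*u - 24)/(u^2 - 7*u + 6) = (u + 4)/(u - 1)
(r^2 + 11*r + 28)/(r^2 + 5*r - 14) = (r + 4)/(r - 2)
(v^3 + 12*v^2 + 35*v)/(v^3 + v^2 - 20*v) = (v + 7)/(v - 4)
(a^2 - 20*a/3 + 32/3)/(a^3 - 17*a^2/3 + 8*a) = (a - 4)/(a*(a - 3))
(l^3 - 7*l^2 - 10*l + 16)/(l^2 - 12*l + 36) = (l^3 - 7*l^2 - 10*l + 16)/(l^2 - 12*l + 36)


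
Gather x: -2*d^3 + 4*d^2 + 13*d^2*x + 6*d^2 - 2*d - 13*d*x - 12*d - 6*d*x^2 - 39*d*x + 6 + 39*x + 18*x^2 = -2*d^3 + 10*d^2 - 14*d + x^2*(18 - 6*d) + x*(13*d^2 - 52*d + 39) + 6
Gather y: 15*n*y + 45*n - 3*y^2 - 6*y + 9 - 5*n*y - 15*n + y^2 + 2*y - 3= 30*n - 2*y^2 + y*(10*n - 4) + 6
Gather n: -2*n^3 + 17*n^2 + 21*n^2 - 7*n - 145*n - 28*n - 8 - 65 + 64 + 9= -2*n^3 + 38*n^2 - 180*n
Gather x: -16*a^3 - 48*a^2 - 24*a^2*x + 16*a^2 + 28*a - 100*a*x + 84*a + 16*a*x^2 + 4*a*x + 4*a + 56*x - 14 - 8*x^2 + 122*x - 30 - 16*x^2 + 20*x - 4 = -16*a^3 - 32*a^2 + 116*a + x^2*(16*a - 24) + x*(-24*a^2 - 96*a + 198) - 48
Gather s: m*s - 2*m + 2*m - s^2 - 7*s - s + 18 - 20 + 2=-s^2 + s*(m - 8)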